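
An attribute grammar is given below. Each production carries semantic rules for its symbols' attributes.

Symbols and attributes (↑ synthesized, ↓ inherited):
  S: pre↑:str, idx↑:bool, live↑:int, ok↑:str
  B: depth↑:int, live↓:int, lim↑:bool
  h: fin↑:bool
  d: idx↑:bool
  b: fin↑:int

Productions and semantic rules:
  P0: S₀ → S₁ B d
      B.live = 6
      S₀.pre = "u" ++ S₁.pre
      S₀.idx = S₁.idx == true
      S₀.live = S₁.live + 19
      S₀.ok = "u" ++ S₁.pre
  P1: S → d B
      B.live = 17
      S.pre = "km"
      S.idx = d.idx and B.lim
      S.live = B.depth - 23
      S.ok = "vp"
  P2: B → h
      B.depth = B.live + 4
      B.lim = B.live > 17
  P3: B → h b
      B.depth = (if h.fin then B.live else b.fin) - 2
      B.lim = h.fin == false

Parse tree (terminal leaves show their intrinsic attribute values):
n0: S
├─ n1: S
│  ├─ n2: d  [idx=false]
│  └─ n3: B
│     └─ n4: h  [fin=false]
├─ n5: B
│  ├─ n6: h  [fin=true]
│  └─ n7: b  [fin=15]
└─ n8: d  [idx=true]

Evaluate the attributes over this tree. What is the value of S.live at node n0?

1. n2.idx = false  [terminal]
2. n3.live = 17  [17]
3. n4.fin = false  [terminal]
4. n3.depth = 21  [B.live + 4]
5. n3.lim = false  [B.live > 17]
6. n1.pre = "km"  ["km"]
7. n1.idx = false  [d.idx and B.lim]
8. n1.live = -2  [B.depth - 23]
9. n1.ok = "vp"  ["vp"]
10. n5.live = 6  [6]
11. n6.fin = true  [terminal]
12. n7.fin = 15  [terminal]
13. n5.depth = 4  [(if h.fin then B.live else b.fin) - 2]
14. n5.lim = false  [h.fin == false]
15. n8.idx = true  [terminal]
16. n0.pre = "ukm"  ["u" ++ S₁.pre]
17. n0.idx = false  [S₁.idx == true]
18. n0.live = 17  [S₁.live + 19]
19. n0.ok = "ukm"  ["u" ++ S₁.pre]

17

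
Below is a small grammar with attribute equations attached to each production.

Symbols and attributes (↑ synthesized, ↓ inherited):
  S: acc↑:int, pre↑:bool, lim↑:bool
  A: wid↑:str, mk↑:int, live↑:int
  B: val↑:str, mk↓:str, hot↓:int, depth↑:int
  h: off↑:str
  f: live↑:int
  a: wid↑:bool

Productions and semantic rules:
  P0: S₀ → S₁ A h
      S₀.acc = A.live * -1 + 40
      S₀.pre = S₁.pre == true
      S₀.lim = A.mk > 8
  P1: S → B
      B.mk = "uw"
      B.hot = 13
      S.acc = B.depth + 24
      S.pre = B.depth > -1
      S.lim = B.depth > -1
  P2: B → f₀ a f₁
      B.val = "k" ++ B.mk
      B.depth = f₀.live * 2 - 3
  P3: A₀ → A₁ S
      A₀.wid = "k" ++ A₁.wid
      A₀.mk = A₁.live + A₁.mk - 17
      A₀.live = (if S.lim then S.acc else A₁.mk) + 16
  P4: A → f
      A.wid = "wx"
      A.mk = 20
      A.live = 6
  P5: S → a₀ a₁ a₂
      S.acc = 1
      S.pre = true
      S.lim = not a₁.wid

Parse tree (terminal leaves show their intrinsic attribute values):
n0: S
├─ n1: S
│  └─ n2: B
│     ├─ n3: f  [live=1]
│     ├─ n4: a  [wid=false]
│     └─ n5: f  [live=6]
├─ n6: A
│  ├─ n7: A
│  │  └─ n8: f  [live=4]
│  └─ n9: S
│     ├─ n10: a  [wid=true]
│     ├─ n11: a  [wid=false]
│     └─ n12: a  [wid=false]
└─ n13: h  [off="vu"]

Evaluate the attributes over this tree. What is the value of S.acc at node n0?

23

1. n2.mk = "uw"  ["uw"]
2. n2.hot = 13  [13]
3. n3.live = 1  [terminal]
4. n4.wid = false  [terminal]
5. n5.live = 6  [terminal]
6. n2.val = "kuw"  ["k" ++ B.mk]
7. n2.depth = -1  [f₀.live * 2 - 3]
8. n1.acc = 23  [B.depth + 24]
9. n1.pre = false  [B.depth > -1]
10. n1.lim = false  [B.depth > -1]
11. n8.live = 4  [terminal]
12. n7.wid = "wx"  ["wx"]
13. n7.mk = 20  [20]
14. n7.live = 6  [6]
15. n10.wid = true  [terminal]
16. n11.wid = false  [terminal]
17. n12.wid = false  [terminal]
18. n9.acc = 1  [1]
19. n9.pre = true  [true]
20. n9.lim = true  [not a₁.wid]
21. n6.wid = "kwx"  ["k" ++ A₁.wid]
22. n6.mk = 9  [A₁.live + A₁.mk - 17]
23. n6.live = 17  [(if S.lim then S.acc else A₁.mk) + 16]
24. n13.off = "vu"  [terminal]
25. n0.acc = 23  [A.live * -1 + 40]
26. n0.pre = false  [S₁.pre == true]
27. n0.lim = true  [A.mk > 8]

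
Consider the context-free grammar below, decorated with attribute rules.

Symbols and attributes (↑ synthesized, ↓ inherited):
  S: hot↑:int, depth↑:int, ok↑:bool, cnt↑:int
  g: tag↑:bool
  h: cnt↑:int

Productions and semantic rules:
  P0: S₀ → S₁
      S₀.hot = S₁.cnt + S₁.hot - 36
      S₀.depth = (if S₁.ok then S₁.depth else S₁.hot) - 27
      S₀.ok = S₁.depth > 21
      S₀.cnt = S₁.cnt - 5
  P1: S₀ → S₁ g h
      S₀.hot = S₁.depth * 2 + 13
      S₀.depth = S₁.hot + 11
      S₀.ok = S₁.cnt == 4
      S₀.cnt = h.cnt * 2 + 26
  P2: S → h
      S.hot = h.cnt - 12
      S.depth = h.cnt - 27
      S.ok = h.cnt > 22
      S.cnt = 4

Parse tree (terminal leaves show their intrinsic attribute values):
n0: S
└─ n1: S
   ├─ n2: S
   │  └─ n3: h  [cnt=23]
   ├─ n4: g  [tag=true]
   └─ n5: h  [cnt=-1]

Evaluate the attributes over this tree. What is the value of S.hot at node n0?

-7

1. n3.cnt = 23  [terminal]
2. n2.hot = 11  [h.cnt - 12]
3. n2.depth = -4  [h.cnt - 27]
4. n2.ok = true  [h.cnt > 22]
5. n2.cnt = 4  [4]
6. n4.tag = true  [terminal]
7. n5.cnt = -1  [terminal]
8. n1.hot = 5  [S₁.depth * 2 + 13]
9. n1.depth = 22  [S₁.hot + 11]
10. n1.ok = true  [S₁.cnt == 4]
11. n1.cnt = 24  [h.cnt * 2 + 26]
12. n0.hot = -7  [S₁.cnt + S₁.hot - 36]
13. n0.depth = -5  [(if S₁.ok then S₁.depth else S₁.hot) - 27]
14. n0.ok = true  [S₁.depth > 21]
15. n0.cnt = 19  [S₁.cnt - 5]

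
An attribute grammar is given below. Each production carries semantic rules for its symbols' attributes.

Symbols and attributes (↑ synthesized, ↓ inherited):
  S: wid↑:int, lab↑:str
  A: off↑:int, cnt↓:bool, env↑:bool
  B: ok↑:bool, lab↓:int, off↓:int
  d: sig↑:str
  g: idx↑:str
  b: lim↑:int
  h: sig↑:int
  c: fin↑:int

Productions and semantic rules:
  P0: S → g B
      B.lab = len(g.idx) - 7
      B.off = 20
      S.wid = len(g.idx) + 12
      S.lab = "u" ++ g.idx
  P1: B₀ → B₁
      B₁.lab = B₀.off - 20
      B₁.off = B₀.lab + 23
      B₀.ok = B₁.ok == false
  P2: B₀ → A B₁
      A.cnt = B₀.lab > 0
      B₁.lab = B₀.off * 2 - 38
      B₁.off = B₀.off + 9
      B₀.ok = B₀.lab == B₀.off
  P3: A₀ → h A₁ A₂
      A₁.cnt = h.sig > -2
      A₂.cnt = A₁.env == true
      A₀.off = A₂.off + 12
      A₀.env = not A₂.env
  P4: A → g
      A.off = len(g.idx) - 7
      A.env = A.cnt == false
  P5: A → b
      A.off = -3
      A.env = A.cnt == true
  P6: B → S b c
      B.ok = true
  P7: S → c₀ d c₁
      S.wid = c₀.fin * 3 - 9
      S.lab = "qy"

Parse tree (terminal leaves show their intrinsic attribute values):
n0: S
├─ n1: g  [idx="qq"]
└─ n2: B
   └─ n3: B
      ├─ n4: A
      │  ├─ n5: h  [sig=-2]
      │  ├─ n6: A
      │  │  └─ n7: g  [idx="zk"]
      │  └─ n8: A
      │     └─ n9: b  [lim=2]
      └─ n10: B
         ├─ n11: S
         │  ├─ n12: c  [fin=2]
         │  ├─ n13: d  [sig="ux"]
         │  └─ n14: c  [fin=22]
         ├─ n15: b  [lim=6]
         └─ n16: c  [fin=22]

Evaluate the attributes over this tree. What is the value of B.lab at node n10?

-2

1. n1.idx = "qq"  [terminal]
2. n2.lab = -5  [len(g.idx) - 7]
3. n2.off = 20  [20]
4. n3.lab = 0  [B₀.off - 20]
5. n3.off = 18  [B₀.lab + 23]
6. n4.cnt = false  [B₀.lab > 0]
7. n5.sig = -2  [terminal]
8. n6.cnt = false  [h.sig > -2]
9. n7.idx = "zk"  [terminal]
10. n6.off = -5  [len(g.idx) - 7]
11. n6.env = true  [A.cnt == false]
12. n8.cnt = true  [A₁.env == true]
13. n9.lim = 2  [terminal]
14. n8.off = -3  [-3]
15. n8.env = true  [A.cnt == true]
16. n4.off = 9  [A₂.off + 12]
17. n4.env = false  [not A₂.env]
18. n10.lab = -2  [B₀.off * 2 - 38]
19. n10.off = 27  [B₀.off + 9]
20. n12.fin = 2  [terminal]
21. n13.sig = "ux"  [terminal]
22. n14.fin = 22  [terminal]
23. n11.wid = -3  [c₀.fin * 3 - 9]
24. n11.lab = "qy"  ["qy"]
25. n15.lim = 6  [terminal]
26. n16.fin = 22  [terminal]
27. n10.ok = true  [true]
28. n3.ok = false  [B₀.lab == B₀.off]
29. n2.ok = true  [B₁.ok == false]
30. n0.wid = 14  [len(g.idx) + 12]
31. n0.lab = "uqq"  ["u" ++ g.idx]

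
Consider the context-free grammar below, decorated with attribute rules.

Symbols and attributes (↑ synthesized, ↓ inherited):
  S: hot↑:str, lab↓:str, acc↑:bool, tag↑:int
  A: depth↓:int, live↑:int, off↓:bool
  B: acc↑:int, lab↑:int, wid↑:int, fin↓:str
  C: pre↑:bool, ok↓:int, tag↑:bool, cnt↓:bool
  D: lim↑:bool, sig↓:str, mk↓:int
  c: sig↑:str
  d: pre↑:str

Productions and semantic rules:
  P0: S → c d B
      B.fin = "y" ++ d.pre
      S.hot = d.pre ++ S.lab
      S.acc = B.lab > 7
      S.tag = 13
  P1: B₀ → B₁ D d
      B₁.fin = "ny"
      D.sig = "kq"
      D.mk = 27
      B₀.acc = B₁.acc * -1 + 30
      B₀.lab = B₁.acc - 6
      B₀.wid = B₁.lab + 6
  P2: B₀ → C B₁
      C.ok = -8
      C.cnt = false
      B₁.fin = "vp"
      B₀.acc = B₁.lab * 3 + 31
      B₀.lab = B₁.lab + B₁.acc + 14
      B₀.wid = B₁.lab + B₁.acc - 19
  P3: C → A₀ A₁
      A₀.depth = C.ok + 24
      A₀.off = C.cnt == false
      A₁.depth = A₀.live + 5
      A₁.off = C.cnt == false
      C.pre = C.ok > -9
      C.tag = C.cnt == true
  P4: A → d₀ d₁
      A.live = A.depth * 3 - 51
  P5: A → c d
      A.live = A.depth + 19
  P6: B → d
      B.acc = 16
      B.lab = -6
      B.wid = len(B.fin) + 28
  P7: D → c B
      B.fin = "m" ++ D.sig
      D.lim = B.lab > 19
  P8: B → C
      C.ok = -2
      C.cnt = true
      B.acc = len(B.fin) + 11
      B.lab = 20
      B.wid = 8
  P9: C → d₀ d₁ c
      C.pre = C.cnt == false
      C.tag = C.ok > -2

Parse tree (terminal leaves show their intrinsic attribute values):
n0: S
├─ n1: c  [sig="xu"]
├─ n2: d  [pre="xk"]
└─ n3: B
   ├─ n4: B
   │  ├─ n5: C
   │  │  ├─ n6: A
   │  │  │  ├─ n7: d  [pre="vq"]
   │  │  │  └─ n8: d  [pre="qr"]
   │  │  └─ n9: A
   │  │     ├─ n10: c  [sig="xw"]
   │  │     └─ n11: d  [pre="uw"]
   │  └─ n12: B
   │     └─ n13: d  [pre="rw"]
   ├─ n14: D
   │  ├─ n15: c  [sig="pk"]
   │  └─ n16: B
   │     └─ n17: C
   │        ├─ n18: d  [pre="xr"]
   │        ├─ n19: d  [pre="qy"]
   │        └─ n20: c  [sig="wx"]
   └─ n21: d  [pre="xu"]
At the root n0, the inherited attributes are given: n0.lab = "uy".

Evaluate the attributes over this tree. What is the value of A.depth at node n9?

1. n0.lab = "uy"  [given at root]
2. n1.sig = "xu"  [terminal]
3. n2.pre = "xk"  [terminal]
4. n3.fin = "yxk"  ["y" ++ d.pre]
5. n4.fin = "ny"  ["ny"]
6. n5.ok = -8  [-8]
7. n5.cnt = false  [false]
8. n6.depth = 16  [C.ok + 24]
9. n6.off = true  [C.cnt == false]
10. n7.pre = "vq"  [terminal]
11. n8.pre = "qr"  [terminal]
12. n6.live = -3  [A.depth * 3 - 51]
13. n9.depth = 2  [A₀.live + 5]
14. n9.off = true  [C.cnt == false]
15. n10.sig = "xw"  [terminal]
16. n11.pre = "uw"  [terminal]
17. n9.live = 21  [A.depth + 19]
18. n5.pre = true  [C.ok > -9]
19. n5.tag = false  [C.cnt == true]
20. n12.fin = "vp"  ["vp"]
21. n13.pre = "rw"  [terminal]
22. n12.acc = 16  [16]
23. n12.lab = -6  [-6]
24. n12.wid = 30  [len(B.fin) + 28]
25. n4.acc = 13  [B₁.lab * 3 + 31]
26. n4.lab = 24  [B₁.lab + B₁.acc + 14]
27. n4.wid = -9  [B₁.lab + B₁.acc - 19]
28. n14.sig = "kq"  ["kq"]
29. n14.mk = 27  [27]
30. n15.sig = "pk"  [terminal]
31. n16.fin = "mkq"  ["m" ++ D.sig]
32. n17.ok = -2  [-2]
33. n17.cnt = true  [true]
34. n18.pre = "xr"  [terminal]
35. n19.pre = "qy"  [terminal]
36. n20.sig = "wx"  [terminal]
37. n17.pre = false  [C.cnt == false]
38. n17.tag = false  [C.ok > -2]
39. n16.acc = 14  [len(B.fin) + 11]
40. n16.lab = 20  [20]
41. n16.wid = 8  [8]
42. n14.lim = true  [B.lab > 19]
43. n21.pre = "xu"  [terminal]
44. n3.acc = 17  [B₁.acc * -1 + 30]
45. n3.lab = 7  [B₁.acc - 6]
46. n3.wid = 30  [B₁.lab + 6]
47. n0.hot = "xkuy"  [d.pre ++ S.lab]
48. n0.acc = false  [B.lab > 7]
49. n0.tag = 13  [13]

2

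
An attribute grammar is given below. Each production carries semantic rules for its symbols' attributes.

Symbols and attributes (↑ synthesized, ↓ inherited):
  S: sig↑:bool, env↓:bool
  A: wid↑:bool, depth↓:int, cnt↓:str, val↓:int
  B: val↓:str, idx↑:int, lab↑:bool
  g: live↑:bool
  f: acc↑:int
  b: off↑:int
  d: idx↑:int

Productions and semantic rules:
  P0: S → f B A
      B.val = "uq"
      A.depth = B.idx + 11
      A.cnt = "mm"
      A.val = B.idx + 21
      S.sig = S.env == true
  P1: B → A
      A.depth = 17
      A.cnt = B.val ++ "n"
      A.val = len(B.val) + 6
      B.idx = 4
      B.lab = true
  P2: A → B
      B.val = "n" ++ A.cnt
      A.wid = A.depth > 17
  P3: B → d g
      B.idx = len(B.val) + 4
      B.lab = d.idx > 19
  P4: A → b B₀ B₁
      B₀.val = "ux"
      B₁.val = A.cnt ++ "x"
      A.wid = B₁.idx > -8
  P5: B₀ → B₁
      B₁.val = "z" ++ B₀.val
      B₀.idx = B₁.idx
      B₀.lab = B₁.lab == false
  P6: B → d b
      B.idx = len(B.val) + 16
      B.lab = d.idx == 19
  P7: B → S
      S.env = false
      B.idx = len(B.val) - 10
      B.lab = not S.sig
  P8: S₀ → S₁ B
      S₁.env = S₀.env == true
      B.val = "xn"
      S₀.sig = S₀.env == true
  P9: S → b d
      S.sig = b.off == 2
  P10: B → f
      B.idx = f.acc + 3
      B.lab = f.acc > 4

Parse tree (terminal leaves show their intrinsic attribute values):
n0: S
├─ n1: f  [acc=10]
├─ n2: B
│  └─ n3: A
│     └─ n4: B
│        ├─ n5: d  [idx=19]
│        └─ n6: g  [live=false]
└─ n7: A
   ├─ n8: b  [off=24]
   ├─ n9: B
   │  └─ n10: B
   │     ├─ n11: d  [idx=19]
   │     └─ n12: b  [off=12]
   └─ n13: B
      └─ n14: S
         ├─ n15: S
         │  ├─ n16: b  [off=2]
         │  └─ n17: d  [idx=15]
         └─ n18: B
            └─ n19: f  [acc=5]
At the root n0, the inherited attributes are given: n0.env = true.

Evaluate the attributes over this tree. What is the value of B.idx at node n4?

8

1. n0.env = true  [given at root]
2. n1.acc = 10  [terminal]
3. n2.val = "uq"  ["uq"]
4. n3.depth = 17  [17]
5. n3.cnt = "uqn"  [B.val ++ "n"]
6. n3.val = 8  [len(B.val) + 6]
7. n4.val = "nuqn"  ["n" ++ A.cnt]
8. n5.idx = 19  [terminal]
9. n6.live = false  [terminal]
10. n4.idx = 8  [len(B.val) + 4]
11. n4.lab = false  [d.idx > 19]
12. n3.wid = false  [A.depth > 17]
13. n2.idx = 4  [4]
14. n2.lab = true  [true]
15. n7.depth = 15  [B.idx + 11]
16. n7.cnt = "mm"  ["mm"]
17. n7.val = 25  [B.idx + 21]
18. n8.off = 24  [terminal]
19. n9.val = "ux"  ["ux"]
20. n10.val = "zux"  ["z" ++ B₀.val]
21. n11.idx = 19  [terminal]
22. n12.off = 12  [terminal]
23. n10.idx = 19  [len(B.val) + 16]
24. n10.lab = true  [d.idx == 19]
25. n9.idx = 19  [B₁.idx]
26. n9.lab = false  [B₁.lab == false]
27. n13.val = "mmx"  [A.cnt ++ "x"]
28. n14.env = false  [false]
29. n15.env = false  [S₀.env == true]
30. n16.off = 2  [terminal]
31. n17.idx = 15  [terminal]
32. n15.sig = true  [b.off == 2]
33. n18.val = "xn"  ["xn"]
34. n19.acc = 5  [terminal]
35. n18.idx = 8  [f.acc + 3]
36. n18.lab = true  [f.acc > 4]
37. n14.sig = false  [S₀.env == true]
38. n13.idx = -7  [len(B.val) - 10]
39. n13.lab = true  [not S.sig]
40. n7.wid = true  [B₁.idx > -8]
41. n0.sig = true  [S.env == true]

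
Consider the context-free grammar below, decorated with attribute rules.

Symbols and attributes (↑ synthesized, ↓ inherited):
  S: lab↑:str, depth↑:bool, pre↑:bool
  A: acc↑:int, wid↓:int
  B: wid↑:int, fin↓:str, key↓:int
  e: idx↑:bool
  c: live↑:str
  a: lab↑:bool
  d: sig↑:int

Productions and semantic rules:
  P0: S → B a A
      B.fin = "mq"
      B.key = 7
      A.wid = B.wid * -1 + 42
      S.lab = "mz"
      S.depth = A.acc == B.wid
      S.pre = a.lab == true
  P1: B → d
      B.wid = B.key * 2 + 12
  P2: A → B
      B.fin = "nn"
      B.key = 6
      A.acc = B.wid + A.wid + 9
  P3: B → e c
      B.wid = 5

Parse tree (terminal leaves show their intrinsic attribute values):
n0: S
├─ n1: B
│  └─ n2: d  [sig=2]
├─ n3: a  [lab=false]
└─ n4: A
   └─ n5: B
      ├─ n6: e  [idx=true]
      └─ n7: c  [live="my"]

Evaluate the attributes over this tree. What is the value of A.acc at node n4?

30

1. n1.fin = "mq"  ["mq"]
2. n1.key = 7  [7]
3. n2.sig = 2  [terminal]
4. n1.wid = 26  [B.key * 2 + 12]
5. n3.lab = false  [terminal]
6. n4.wid = 16  [B.wid * -1 + 42]
7. n5.fin = "nn"  ["nn"]
8. n5.key = 6  [6]
9. n6.idx = true  [terminal]
10. n7.live = "my"  [terminal]
11. n5.wid = 5  [5]
12. n4.acc = 30  [B.wid + A.wid + 9]
13. n0.lab = "mz"  ["mz"]
14. n0.depth = false  [A.acc == B.wid]
15. n0.pre = false  [a.lab == true]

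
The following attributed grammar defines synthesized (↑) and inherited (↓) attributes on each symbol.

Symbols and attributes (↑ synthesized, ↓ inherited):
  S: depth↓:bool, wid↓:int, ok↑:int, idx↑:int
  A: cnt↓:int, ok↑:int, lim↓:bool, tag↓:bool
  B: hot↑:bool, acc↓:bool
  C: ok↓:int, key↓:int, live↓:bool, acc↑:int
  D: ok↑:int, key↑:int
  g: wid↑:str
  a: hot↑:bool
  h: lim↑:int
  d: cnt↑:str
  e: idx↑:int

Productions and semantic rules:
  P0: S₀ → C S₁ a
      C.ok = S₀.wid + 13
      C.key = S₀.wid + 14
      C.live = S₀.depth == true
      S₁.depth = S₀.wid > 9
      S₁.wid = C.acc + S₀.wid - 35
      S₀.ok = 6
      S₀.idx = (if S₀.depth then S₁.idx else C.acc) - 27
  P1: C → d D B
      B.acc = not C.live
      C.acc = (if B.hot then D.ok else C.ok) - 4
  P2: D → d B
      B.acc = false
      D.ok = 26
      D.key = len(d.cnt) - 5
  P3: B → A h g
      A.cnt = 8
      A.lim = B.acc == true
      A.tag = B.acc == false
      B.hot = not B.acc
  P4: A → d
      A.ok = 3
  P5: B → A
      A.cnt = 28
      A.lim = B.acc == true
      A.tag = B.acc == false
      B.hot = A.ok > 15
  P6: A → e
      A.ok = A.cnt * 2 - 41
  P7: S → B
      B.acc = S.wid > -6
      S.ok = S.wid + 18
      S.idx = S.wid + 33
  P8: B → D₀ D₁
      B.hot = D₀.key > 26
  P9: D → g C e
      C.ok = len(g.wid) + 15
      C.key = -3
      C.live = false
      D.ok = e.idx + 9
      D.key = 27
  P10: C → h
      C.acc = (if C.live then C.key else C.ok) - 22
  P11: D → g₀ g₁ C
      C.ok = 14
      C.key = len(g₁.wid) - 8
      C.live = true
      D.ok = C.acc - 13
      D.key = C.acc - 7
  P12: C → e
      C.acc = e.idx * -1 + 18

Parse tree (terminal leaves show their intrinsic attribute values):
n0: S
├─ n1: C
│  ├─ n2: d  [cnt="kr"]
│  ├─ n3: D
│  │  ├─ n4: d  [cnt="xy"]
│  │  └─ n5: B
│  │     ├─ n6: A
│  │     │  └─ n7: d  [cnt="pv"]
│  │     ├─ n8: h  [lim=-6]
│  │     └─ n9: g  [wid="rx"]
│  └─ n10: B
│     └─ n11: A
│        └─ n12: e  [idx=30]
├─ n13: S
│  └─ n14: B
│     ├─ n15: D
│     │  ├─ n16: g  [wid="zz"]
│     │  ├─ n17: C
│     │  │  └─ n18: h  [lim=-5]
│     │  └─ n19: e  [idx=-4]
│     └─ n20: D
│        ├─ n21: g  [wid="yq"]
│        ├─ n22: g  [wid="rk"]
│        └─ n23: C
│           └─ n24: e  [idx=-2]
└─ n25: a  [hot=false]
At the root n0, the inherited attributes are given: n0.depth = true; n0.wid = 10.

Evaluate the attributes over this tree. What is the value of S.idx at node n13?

1. n0.depth = true  [given at root]
2. n0.wid = 10  [given at root]
3. n1.ok = 23  [S₀.wid + 13]
4. n1.key = 24  [S₀.wid + 14]
5. n1.live = true  [S₀.depth == true]
6. n2.cnt = "kr"  [terminal]
7. n4.cnt = "xy"  [terminal]
8. n5.acc = false  [false]
9. n6.cnt = 8  [8]
10. n6.lim = false  [B.acc == true]
11. n6.tag = true  [B.acc == false]
12. n7.cnt = "pv"  [terminal]
13. n6.ok = 3  [3]
14. n8.lim = -6  [terminal]
15. n9.wid = "rx"  [terminal]
16. n5.hot = true  [not B.acc]
17. n3.ok = 26  [26]
18. n3.key = -3  [len(d.cnt) - 5]
19. n10.acc = false  [not C.live]
20. n11.cnt = 28  [28]
21. n11.lim = false  [B.acc == true]
22. n11.tag = true  [B.acc == false]
23. n12.idx = 30  [terminal]
24. n11.ok = 15  [A.cnt * 2 - 41]
25. n10.hot = false  [A.ok > 15]
26. n1.acc = 19  [(if B.hot then D.ok else C.ok) - 4]
27. n13.depth = true  [S₀.wid > 9]
28. n13.wid = -6  [C.acc + S₀.wid - 35]
29. n14.acc = false  [S.wid > -6]
30. n16.wid = "zz"  [terminal]
31. n17.ok = 17  [len(g.wid) + 15]
32. n17.key = -3  [-3]
33. n17.live = false  [false]
34. n18.lim = -5  [terminal]
35. n17.acc = -5  [(if C.live then C.key else C.ok) - 22]
36. n19.idx = -4  [terminal]
37. n15.ok = 5  [e.idx + 9]
38. n15.key = 27  [27]
39. n21.wid = "yq"  [terminal]
40. n22.wid = "rk"  [terminal]
41. n23.ok = 14  [14]
42. n23.key = -6  [len(g₁.wid) - 8]
43. n23.live = true  [true]
44. n24.idx = -2  [terminal]
45. n23.acc = 20  [e.idx * -1 + 18]
46. n20.ok = 7  [C.acc - 13]
47. n20.key = 13  [C.acc - 7]
48. n14.hot = true  [D₀.key > 26]
49. n13.ok = 12  [S.wid + 18]
50. n13.idx = 27  [S.wid + 33]
51. n25.hot = false  [terminal]
52. n0.ok = 6  [6]
53. n0.idx = 0  [(if S₀.depth then S₁.idx else C.acc) - 27]

27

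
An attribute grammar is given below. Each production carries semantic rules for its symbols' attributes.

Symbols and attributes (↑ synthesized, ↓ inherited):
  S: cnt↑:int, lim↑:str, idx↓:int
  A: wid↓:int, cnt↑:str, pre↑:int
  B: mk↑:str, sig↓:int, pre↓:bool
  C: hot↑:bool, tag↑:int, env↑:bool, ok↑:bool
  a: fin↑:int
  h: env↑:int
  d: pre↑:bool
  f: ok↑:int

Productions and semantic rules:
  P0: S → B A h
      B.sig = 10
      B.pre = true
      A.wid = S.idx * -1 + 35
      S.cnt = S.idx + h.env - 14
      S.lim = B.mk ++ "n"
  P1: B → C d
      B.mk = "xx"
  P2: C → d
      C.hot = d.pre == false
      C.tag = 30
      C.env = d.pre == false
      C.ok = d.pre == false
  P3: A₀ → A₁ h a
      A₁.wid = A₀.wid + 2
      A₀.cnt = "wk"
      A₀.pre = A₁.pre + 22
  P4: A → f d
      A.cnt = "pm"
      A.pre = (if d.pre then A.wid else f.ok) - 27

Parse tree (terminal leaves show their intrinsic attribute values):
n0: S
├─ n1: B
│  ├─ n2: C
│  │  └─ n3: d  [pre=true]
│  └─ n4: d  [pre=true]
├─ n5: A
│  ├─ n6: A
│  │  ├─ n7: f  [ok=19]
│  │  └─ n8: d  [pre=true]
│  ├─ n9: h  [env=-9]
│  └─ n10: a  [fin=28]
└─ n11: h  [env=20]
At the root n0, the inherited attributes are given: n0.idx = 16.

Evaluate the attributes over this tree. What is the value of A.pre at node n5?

1. n0.idx = 16  [given at root]
2. n1.sig = 10  [10]
3. n1.pre = true  [true]
4. n3.pre = true  [terminal]
5. n2.hot = false  [d.pre == false]
6. n2.tag = 30  [30]
7. n2.env = false  [d.pre == false]
8. n2.ok = false  [d.pre == false]
9. n4.pre = true  [terminal]
10. n1.mk = "xx"  ["xx"]
11. n5.wid = 19  [S.idx * -1 + 35]
12. n6.wid = 21  [A₀.wid + 2]
13. n7.ok = 19  [terminal]
14. n8.pre = true  [terminal]
15. n6.cnt = "pm"  ["pm"]
16. n6.pre = -6  [(if d.pre then A.wid else f.ok) - 27]
17. n9.env = -9  [terminal]
18. n10.fin = 28  [terminal]
19. n5.cnt = "wk"  ["wk"]
20. n5.pre = 16  [A₁.pre + 22]
21. n11.env = 20  [terminal]
22. n0.cnt = 22  [S.idx + h.env - 14]
23. n0.lim = "xxn"  [B.mk ++ "n"]

16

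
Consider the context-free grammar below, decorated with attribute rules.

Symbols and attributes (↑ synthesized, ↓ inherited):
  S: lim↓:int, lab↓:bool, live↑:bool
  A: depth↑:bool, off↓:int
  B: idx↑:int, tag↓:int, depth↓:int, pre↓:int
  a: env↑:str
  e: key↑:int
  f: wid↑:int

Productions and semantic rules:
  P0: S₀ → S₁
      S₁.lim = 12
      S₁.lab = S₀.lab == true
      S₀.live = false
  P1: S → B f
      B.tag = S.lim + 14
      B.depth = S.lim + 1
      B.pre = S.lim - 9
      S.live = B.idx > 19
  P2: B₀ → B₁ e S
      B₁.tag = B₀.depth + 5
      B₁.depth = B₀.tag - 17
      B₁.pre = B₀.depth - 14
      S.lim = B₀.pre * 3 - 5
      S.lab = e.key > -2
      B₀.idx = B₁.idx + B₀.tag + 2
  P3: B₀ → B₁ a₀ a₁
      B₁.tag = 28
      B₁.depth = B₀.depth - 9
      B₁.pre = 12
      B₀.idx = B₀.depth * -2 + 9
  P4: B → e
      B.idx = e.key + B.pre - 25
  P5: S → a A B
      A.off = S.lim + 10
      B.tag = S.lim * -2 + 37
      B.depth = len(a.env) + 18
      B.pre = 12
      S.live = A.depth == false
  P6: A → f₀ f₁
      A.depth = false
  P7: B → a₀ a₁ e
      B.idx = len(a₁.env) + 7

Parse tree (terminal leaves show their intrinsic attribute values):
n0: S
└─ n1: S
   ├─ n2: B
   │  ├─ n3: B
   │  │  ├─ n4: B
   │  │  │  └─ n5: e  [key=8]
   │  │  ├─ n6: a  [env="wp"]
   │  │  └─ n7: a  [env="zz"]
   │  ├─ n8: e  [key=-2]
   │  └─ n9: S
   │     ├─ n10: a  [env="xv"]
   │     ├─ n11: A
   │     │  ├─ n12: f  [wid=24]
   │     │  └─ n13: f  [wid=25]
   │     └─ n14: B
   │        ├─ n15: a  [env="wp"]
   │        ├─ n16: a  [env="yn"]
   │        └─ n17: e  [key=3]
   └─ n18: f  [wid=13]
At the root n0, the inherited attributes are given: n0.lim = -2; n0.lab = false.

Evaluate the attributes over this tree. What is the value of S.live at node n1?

false

1. n0.lim = -2  [given at root]
2. n0.lab = false  [given at root]
3. n1.lim = 12  [12]
4. n1.lab = false  [S₀.lab == true]
5. n2.tag = 26  [S.lim + 14]
6. n2.depth = 13  [S.lim + 1]
7. n2.pre = 3  [S.lim - 9]
8. n3.tag = 18  [B₀.depth + 5]
9. n3.depth = 9  [B₀.tag - 17]
10. n3.pre = -1  [B₀.depth - 14]
11. n4.tag = 28  [28]
12. n4.depth = 0  [B₀.depth - 9]
13. n4.pre = 12  [12]
14. n5.key = 8  [terminal]
15. n4.idx = -5  [e.key + B.pre - 25]
16. n6.env = "wp"  [terminal]
17. n7.env = "zz"  [terminal]
18. n3.idx = -9  [B₀.depth * -2 + 9]
19. n8.key = -2  [terminal]
20. n9.lim = 4  [B₀.pre * 3 - 5]
21. n9.lab = false  [e.key > -2]
22. n10.env = "xv"  [terminal]
23. n11.off = 14  [S.lim + 10]
24. n12.wid = 24  [terminal]
25. n13.wid = 25  [terminal]
26. n11.depth = false  [false]
27. n14.tag = 29  [S.lim * -2 + 37]
28. n14.depth = 20  [len(a.env) + 18]
29. n14.pre = 12  [12]
30. n15.env = "wp"  [terminal]
31. n16.env = "yn"  [terminal]
32. n17.key = 3  [terminal]
33. n14.idx = 9  [len(a₁.env) + 7]
34. n9.live = true  [A.depth == false]
35. n2.idx = 19  [B₁.idx + B₀.tag + 2]
36. n18.wid = 13  [terminal]
37. n1.live = false  [B.idx > 19]
38. n0.live = false  [false]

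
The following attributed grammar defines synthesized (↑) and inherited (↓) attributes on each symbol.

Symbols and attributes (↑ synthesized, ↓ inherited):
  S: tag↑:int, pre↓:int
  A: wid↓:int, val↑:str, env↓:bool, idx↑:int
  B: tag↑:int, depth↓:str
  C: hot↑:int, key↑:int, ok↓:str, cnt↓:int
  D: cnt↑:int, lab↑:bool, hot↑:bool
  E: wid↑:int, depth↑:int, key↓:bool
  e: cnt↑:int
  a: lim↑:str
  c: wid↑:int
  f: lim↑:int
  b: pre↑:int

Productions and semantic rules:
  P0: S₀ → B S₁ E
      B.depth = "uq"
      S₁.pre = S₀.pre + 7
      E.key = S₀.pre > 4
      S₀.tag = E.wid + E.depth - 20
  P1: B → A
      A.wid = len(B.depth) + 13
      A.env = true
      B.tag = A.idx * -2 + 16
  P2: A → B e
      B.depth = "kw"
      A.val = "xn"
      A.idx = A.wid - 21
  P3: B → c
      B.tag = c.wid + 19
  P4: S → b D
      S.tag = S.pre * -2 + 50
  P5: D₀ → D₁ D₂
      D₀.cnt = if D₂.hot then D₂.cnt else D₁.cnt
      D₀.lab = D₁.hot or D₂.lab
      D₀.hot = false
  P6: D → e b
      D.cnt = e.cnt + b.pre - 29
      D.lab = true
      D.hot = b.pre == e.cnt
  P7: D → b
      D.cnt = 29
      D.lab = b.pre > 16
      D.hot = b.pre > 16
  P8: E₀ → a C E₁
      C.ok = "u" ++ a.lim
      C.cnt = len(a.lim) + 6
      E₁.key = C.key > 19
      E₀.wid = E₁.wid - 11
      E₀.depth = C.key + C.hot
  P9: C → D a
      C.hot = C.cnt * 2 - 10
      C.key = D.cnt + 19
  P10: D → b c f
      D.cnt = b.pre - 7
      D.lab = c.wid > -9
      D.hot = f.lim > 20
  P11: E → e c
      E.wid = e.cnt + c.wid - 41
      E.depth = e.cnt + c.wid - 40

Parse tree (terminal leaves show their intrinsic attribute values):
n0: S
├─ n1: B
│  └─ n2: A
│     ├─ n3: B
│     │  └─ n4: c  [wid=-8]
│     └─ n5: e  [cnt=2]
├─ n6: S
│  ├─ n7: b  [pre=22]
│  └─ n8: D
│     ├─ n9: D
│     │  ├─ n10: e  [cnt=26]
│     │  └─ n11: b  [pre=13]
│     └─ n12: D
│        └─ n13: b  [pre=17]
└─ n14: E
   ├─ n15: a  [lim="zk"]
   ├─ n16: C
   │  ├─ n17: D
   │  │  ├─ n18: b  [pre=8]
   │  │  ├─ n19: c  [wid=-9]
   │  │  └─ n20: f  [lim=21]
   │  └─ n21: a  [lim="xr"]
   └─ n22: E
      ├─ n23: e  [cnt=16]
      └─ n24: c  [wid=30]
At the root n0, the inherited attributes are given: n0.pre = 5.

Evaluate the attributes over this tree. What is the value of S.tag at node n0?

0

1. n0.pre = 5  [given at root]
2. n1.depth = "uq"  ["uq"]
3. n2.wid = 15  [len(B.depth) + 13]
4. n2.env = true  [true]
5. n3.depth = "kw"  ["kw"]
6. n4.wid = -8  [terminal]
7. n3.tag = 11  [c.wid + 19]
8. n5.cnt = 2  [terminal]
9. n2.val = "xn"  ["xn"]
10. n2.idx = -6  [A.wid - 21]
11. n1.tag = 28  [A.idx * -2 + 16]
12. n6.pre = 12  [S₀.pre + 7]
13. n7.pre = 22  [terminal]
14. n10.cnt = 26  [terminal]
15. n11.pre = 13  [terminal]
16. n9.cnt = 10  [e.cnt + b.pre - 29]
17. n9.lab = true  [true]
18. n9.hot = false  [b.pre == e.cnt]
19. n13.pre = 17  [terminal]
20. n12.cnt = 29  [29]
21. n12.lab = true  [b.pre > 16]
22. n12.hot = true  [b.pre > 16]
23. n8.cnt = 29  [if D₂.hot then D₂.cnt else D₁.cnt]
24. n8.lab = true  [D₁.hot or D₂.lab]
25. n8.hot = false  [false]
26. n6.tag = 26  [S.pre * -2 + 50]
27. n14.key = true  [S₀.pre > 4]
28. n15.lim = "zk"  [terminal]
29. n16.ok = "uzk"  ["u" ++ a.lim]
30. n16.cnt = 8  [len(a.lim) + 6]
31. n18.pre = 8  [terminal]
32. n19.wid = -9  [terminal]
33. n20.lim = 21  [terminal]
34. n17.cnt = 1  [b.pre - 7]
35. n17.lab = false  [c.wid > -9]
36. n17.hot = true  [f.lim > 20]
37. n21.lim = "xr"  [terminal]
38. n16.hot = 6  [C.cnt * 2 - 10]
39. n16.key = 20  [D.cnt + 19]
40. n22.key = true  [C.key > 19]
41. n23.cnt = 16  [terminal]
42. n24.wid = 30  [terminal]
43. n22.wid = 5  [e.cnt + c.wid - 41]
44. n22.depth = 6  [e.cnt + c.wid - 40]
45. n14.wid = -6  [E₁.wid - 11]
46. n14.depth = 26  [C.key + C.hot]
47. n0.tag = 0  [E.wid + E.depth - 20]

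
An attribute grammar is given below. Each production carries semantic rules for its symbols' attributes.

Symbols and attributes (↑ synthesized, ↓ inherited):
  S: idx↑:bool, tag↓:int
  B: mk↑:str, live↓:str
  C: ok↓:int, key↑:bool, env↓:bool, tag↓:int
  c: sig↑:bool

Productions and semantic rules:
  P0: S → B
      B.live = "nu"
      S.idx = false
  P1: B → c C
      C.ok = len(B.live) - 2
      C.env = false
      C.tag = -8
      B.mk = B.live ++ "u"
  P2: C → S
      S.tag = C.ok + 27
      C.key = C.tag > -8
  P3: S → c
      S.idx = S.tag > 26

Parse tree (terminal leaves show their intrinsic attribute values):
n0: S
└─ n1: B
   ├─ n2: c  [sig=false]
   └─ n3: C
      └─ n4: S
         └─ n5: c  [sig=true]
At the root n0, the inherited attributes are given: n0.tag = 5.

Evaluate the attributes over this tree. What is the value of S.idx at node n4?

1. n0.tag = 5  [given at root]
2. n1.live = "nu"  ["nu"]
3. n2.sig = false  [terminal]
4. n3.ok = 0  [len(B.live) - 2]
5. n3.env = false  [false]
6. n3.tag = -8  [-8]
7. n4.tag = 27  [C.ok + 27]
8. n5.sig = true  [terminal]
9. n4.idx = true  [S.tag > 26]
10. n3.key = false  [C.tag > -8]
11. n1.mk = "nuu"  [B.live ++ "u"]
12. n0.idx = false  [false]

true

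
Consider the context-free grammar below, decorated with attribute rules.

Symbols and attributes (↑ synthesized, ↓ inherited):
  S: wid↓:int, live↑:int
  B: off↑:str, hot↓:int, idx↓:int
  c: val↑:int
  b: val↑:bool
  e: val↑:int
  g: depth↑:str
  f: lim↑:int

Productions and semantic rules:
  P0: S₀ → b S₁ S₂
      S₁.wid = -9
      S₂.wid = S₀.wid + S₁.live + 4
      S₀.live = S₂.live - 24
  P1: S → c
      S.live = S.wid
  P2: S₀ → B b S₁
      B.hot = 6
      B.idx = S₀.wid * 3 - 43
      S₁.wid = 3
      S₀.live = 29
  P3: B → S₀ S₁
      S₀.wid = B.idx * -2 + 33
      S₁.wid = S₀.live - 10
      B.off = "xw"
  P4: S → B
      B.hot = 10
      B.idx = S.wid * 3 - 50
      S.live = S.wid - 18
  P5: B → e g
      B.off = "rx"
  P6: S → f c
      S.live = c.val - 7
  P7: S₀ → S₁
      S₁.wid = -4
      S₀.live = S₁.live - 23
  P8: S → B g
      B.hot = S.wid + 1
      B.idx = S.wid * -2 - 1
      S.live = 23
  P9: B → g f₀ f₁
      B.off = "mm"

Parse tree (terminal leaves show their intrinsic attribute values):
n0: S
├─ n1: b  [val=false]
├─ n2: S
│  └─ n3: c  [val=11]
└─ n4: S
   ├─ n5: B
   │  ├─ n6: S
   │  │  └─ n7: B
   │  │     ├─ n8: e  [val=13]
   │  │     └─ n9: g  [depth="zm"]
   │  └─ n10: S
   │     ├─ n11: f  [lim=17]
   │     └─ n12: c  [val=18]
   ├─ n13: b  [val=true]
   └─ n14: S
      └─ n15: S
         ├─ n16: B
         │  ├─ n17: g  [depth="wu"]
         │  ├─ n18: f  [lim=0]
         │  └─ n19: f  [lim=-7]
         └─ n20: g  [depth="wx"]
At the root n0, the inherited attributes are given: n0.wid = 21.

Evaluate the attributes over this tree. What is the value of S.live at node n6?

1. n0.wid = 21  [given at root]
2. n1.val = false  [terminal]
3. n2.wid = -9  [-9]
4. n3.val = 11  [terminal]
5. n2.live = -9  [S.wid]
6. n4.wid = 16  [S₀.wid + S₁.live + 4]
7. n5.hot = 6  [6]
8. n5.idx = 5  [S₀.wid * 3 - 43]
9. n6.wid = 23  [B.idx * -2 + 33]
10. n7.hot = 10  [10]
11. n7.idx = 19  [S.wid * 3 - 50]
12. n8.val = 13  [terminal]
13. n9.depth = "zm"  [terminal]
14. n7.off = "rx"  ["rx"]
15. n6.live = 5  [S.wid - 18]
16. n10.wid = -5  [S₀.live - 10]
17. n11.lim = 17  [terminal]
18. n12.val = 18  [terminal]
19. n10.live = 11  [c.val - 7]
20. n5.off = "xw"  ["xw"]
21. n13.val = true  [terminal]
22. n14.wid = 3  [3]
23. n15.wid = -4  [-4]
24. n16.hot = -3  [S.wid + 1]
25. n16.idx = 7  [S.wid * -2 - 1]
26. n17.depth = "wu"  [terminal]
27. n18.lim = 0  [terminal]
28. n19.lim = -7  [terminal]
29. n16.off = "mm"  ["mm"]
30. n20.depth = "wx"  [terminal]
31. n15.live = 23  [23]
32. n14.live = 0  [S₁.live - 23]
33. n4.live = 29  [29]
34. n0.live = 5  [S₂.live - 24]

5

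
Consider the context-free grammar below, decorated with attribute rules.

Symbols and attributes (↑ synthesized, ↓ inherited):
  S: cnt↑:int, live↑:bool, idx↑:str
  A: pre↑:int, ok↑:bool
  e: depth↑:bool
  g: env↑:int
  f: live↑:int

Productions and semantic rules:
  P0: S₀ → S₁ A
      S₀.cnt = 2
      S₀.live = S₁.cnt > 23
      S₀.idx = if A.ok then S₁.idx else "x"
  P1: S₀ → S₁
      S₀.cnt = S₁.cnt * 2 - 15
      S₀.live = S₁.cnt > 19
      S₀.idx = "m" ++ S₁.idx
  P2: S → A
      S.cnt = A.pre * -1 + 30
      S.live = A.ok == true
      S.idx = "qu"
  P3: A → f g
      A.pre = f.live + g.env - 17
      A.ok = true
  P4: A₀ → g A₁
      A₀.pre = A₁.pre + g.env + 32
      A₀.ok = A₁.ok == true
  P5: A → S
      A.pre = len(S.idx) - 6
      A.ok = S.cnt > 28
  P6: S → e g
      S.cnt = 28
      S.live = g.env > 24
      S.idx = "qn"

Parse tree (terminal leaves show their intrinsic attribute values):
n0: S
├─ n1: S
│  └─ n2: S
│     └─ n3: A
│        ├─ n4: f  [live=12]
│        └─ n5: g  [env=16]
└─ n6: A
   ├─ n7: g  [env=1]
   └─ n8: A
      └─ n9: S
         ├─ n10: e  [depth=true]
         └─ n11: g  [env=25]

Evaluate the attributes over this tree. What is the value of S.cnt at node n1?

1. n4.live = 12  [terminal]
2. n5.env = 16  [terminal]
3. n3.pre = 11  [f.live + g.env - 17]
4. n3.ok = true  [true]
5. n2.cnt = 19  [A.pre * -1 + 30]
6. n2.live = true  [A.ok == true]
7. n2.idx = "qu"  ["qu"]
8. n1.cnt = 23  [S₁.cnt * 2 - 15]
9. n1.live = false  [S₁.cnt > 19]
10. n1.idx = "mqu"  ["m" ++ S₁.idx]
11. n7.env = 1  [terminal]
12. n10.depth = true  [terminal]
13. n11.env = 25  [terminal]
14. n9.cnt = 28  [28]
15. n9.live = true  [g.env > 24]
16. n9.idx = "qn"  ["qn"]
17. n8.pre = -4  [len(S.idx) - 6]
18. n8.ok = false  [S.cnt > 28]
19. n6.pre = 29  [A₁.pre + g.env + 32]
20. n6.ok = false  [A₁.ok == true]
21. n0.cnt = 2  [2]
22. n0.live = false  [S₁.cnt > 23]
23. n0.idx = "x"  [if A.ok then S₁.idx else "x"]

23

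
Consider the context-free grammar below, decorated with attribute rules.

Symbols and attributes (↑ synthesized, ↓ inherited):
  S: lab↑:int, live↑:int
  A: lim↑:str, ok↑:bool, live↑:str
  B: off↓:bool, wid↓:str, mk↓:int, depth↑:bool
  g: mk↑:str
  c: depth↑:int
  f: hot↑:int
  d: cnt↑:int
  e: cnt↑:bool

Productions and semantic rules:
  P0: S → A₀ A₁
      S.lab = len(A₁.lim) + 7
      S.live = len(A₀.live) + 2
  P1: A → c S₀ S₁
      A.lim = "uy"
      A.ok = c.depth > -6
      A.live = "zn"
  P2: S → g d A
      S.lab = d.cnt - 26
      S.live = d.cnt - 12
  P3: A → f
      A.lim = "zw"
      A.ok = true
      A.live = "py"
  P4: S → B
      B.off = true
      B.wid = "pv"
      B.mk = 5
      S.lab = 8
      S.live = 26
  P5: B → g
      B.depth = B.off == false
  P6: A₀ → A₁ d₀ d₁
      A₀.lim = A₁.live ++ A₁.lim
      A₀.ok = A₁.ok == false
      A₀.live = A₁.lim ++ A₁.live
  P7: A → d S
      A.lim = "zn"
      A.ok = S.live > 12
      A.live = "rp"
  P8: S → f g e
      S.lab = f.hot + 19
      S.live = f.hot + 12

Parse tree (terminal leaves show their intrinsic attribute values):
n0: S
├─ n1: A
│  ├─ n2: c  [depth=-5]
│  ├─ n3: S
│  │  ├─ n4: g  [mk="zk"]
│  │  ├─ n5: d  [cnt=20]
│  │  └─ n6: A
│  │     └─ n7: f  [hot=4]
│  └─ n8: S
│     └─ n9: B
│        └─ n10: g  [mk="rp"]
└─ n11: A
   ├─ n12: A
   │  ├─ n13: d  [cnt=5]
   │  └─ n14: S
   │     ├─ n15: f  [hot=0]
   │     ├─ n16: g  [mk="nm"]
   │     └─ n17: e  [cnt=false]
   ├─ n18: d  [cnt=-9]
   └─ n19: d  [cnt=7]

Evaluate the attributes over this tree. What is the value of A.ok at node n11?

true

1. n2.depth = -5  [terminal]
2. n4.mk = "zk"  [terminal]
3. n5.cnt = 20  [terminal]
4. n7.hot = 4  [terminal]
5. n6.lim = "zw"  ["zw"]
6. n6.ok = true  [true]
7. n6.live = "py"  ["py"]
8. n3.lab = -6  [d.cnt - 26]
9. n3.live = 8  [d.cnt - 12]
10. n9.off = true  [true]
11. n9.wid = "pv"  ["pv"]
12. n9.mk = 5  [5]
13. n10.mk = "rp"  [terminal]
14. n9.depth = false  [B.off == false]
15. n8.lab = 8  [8]
16. n8.live = 26  [26]
17. n1.lim = "uy"  ["uy"]
18. n1.ok = true  [c.depth > -6]
19. n1.live = "zn"  ["zn"]
20. n13.cnt = 5  [terminal]
21. n15.hot = 0  [terminal]
22. n16.mk = "nm"  [terminal]
23. n17.cnt = false  [terminal]
24. n14.lab = 19  [f.hot + 19]
25. n14.live = 12  [f.hot + 12]
26. n12.lim = "zn"  ["zn"]
27. n12.ok = false  [S.live > 12]
28. n12.live = "rp"  ["rp"]
29. n18.cnt = -9  [terminal]
30. n19.cnt = 7  [terminal]
31. n11.lim = "rpzn"  [A₁.live ++ A₁.lim]
32. n11.ok = true  [A₁.ok == false]
33. n11.live = "znrp"  [A₁.lim ++ A₁.live]
34. n0.lab = 11  [len(A₁.lim) + 7]
35. n0.live = 4  [len(A₀.live) + 2]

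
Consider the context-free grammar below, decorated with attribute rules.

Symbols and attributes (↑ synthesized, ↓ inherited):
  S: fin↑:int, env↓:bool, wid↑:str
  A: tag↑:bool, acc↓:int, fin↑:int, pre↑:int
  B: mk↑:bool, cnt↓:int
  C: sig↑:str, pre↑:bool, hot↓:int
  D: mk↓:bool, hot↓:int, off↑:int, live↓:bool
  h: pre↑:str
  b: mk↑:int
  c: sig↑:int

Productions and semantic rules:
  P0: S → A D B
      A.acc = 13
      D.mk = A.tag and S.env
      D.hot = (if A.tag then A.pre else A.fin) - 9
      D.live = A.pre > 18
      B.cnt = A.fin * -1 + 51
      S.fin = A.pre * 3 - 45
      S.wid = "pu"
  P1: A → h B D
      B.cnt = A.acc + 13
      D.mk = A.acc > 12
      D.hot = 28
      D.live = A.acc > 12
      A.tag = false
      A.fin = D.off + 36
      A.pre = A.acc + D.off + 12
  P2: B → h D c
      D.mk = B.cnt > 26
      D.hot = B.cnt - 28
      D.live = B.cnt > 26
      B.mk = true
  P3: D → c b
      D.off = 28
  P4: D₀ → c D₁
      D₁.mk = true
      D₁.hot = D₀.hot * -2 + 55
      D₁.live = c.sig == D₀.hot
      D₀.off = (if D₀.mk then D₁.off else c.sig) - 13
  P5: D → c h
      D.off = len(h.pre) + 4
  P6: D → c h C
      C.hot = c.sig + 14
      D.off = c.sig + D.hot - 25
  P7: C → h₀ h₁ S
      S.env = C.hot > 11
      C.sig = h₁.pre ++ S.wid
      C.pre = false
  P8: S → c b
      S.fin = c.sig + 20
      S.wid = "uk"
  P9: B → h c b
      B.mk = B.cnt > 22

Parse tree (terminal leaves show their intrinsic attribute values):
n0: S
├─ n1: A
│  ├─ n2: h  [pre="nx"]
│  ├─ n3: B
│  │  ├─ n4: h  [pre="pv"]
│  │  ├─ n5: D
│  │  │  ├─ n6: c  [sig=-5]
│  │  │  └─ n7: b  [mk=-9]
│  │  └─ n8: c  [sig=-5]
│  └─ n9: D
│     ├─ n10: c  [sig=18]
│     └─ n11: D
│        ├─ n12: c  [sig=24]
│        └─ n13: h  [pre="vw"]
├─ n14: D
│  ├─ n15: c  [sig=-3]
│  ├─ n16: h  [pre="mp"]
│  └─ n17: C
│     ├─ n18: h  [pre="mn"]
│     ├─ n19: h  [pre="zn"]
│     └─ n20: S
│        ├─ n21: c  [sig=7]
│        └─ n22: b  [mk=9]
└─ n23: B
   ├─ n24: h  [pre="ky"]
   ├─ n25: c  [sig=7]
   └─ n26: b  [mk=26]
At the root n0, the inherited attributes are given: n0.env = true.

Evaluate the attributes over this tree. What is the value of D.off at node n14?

1. n0.env = true  [given at root]
2. n1.acc = 13  [13]
3. n2.pre = "nx"  [terminal]
4. n3.cnt = 26  [A.acc + 13]
5. n4.pre = "pv"  [terminal]
6. n5.mk = false  [B.cnt > 26]
7. n5.hot = -2  [B.cnt - 28]
8. n5.live = false  [B.cnt > 26]
9. n6.sig = -5  [terminal]
10. n7.mk = -9  [terminal]
11. n5.off = 28  [28]
12. n8.sig = -5  [terminal]
13. n3.mk = true  [true]
14. n9.mk = true  [A.acc > 12]
15. n9.hot = 28  [28]
16. n9.live = true  [A.acc > 12]
17. n10.sig = 18  [terminal]
18. n11.mk = true  [true]
19. n11.hot = -1  [D₀.hot * -2 + 55]
20. n11.live = false  [c.sig == D₀.hot]
21. n12.sig = 24  [terminal]
22. n13.pre = "vw"  [terminal]
23. n11.off = 6  [len(h.pre) + 4]
24. n9.off = -7  [(if D₀.mk then D₁.off else c.sig) - 13]
25. n1.tag = false  [false]
26. n1.fin = 29  [D.off + 36]
27. n1.pre = 18  [A.acc + D.off + 12]
28. n14.mk = false  [A.tag and S.env]
29. n14.hot = 20  [(if A.tag then A.pre else A.fin) - 9]
30. n14.live = false  [A.pre > 18]
31. n15.sig = -3  [terminal]
32. n16.pre = "mp"  [terminal]
33. n17.hot = 11  [c.sig + 14]
34. n18.pre = "mn"  [terminal]
35. n19.pre = "zn"  [terminal]
36. n20.env = false  [C.hot > 11]
37. n21.sig = 7  [terminal]
38. n22.mk = 9  [terminal]
39. n20.fin = 27  [c.sig + 20]
40. n20.wid = "uk"  ["uk"]
41. n17.sig = "znuk"  [h₁.pre ++ S.wid]
42. n17.pre = false  [false]
43. n14.off = -8  [c.sig + D.hot - 25]
44. n23.cnt = 22  [A.fin * -1 + 51]
45. n24.pre = "ky"  [terminal]
46. n25.sig = 7  [terminal]
47. n26.mk = 26  [terminal]
48. n23.mk = false  [B.cnt > 22]
49. n0.fin = 9  [A.pre * 3 - 45]
50. n0.wid = "pu"  ["pu"]

-8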